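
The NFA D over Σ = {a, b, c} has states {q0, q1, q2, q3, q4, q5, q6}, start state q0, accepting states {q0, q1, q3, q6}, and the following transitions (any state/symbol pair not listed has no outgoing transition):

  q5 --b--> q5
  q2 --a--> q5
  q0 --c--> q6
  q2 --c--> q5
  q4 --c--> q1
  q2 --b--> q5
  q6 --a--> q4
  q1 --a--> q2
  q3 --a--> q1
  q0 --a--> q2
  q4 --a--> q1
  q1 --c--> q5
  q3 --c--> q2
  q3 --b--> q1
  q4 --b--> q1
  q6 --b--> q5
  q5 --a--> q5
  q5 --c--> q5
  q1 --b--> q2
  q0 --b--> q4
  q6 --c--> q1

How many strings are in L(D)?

9

The useful subgraph on states {q0, q1, q4, q6} is acyclic, so L(D) is finite; the longest accepting path visits 4 useful states, giving maximum string length 3.
Counting accepting paths from q0 by length: 1 of length 0, 1 of length 1, 4 of length 2, 3 of length 3. Total 9.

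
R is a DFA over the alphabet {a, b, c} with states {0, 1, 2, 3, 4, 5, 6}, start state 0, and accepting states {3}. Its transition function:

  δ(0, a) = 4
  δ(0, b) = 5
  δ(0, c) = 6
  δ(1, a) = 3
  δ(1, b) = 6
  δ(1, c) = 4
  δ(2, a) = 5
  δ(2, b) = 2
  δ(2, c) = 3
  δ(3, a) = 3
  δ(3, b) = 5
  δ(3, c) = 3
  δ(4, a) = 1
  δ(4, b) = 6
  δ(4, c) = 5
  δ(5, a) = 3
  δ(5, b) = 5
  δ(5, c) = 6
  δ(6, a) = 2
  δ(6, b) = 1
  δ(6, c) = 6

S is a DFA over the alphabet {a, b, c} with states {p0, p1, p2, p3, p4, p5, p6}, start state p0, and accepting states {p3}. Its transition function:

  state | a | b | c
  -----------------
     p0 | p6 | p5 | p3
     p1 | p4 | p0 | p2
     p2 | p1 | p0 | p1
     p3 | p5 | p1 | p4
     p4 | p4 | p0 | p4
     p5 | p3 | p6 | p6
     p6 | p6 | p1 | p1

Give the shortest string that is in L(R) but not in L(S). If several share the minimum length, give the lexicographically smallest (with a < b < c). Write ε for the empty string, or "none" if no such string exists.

The string aaa is accepted by R but not by S.
No shorter string lies in the difference, and aaa is the lexicographically first length-3 string in L(R) \ L(S).

aaa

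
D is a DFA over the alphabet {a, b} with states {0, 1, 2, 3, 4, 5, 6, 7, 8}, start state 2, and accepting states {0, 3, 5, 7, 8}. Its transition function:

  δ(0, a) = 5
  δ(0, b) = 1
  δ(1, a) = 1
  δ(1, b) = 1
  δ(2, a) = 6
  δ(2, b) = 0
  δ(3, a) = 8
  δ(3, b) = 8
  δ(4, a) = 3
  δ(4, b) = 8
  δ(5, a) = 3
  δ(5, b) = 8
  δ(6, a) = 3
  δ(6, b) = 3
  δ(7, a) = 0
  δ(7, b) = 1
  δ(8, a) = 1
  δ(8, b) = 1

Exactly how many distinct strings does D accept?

The useful subgraph on states {0, 2, 3, 5, 6, 8} is acyclic, so L(D) is finite; the longest accepting path visits 5 useful states, giving maximum string length 4.
Counting accepting paths from 2 by length: 1 of length 1, 3 of length 2, 6 of length 3, 2 of length 4. Total 12.

12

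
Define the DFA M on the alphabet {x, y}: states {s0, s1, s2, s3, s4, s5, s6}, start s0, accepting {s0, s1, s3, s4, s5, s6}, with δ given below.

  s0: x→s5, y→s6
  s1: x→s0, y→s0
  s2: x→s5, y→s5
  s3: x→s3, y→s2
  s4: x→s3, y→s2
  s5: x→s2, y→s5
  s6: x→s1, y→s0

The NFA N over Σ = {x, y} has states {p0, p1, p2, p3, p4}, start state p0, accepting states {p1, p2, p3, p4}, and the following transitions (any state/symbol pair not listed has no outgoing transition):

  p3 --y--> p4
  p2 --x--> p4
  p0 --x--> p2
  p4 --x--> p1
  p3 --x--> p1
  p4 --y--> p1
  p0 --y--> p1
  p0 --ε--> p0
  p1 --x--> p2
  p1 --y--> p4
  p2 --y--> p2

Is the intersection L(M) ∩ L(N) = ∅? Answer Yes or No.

No

The string x is accepted by both M and N.
Hence L(M) ∩ L(N) ≠ ∅.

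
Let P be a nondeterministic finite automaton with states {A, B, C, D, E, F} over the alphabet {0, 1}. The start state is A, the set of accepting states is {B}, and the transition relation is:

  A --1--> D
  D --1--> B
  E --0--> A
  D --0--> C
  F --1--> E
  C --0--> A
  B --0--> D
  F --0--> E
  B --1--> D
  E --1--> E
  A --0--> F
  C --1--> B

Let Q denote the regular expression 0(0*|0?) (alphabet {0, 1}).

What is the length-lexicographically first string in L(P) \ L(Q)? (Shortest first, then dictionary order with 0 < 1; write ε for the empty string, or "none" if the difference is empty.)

The string 11 is accepted by P but not by Q.
No shorter string lies in the difference, and 11 is the lexicographically first length-2 string in L(P) \ L(Q).

11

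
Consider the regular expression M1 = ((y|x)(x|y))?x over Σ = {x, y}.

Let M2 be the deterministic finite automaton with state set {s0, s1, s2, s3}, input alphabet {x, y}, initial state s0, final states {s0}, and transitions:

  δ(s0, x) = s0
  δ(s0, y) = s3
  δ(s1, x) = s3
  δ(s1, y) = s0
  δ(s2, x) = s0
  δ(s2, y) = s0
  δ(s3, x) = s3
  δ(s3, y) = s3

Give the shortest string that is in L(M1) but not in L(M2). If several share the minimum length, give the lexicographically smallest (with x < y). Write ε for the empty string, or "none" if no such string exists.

The string xyx is accepted by M1 but not by M2.
No shorter string lies in the difference, and xyx is the lexicographically first length-3 string in L(M1) \ L(M2).

xyx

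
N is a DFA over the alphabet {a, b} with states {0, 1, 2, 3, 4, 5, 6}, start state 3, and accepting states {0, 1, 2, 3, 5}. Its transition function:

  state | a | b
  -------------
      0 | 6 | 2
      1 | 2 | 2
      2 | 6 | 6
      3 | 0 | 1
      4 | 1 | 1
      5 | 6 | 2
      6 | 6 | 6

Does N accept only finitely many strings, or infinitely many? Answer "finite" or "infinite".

The useful states (reachable from 3 and able to reach an accepting state) are {0, 1, 2, 3}.
Restricted to these states the transition graph has no cycle, so every accepting path has bounded length and L is finite.

finite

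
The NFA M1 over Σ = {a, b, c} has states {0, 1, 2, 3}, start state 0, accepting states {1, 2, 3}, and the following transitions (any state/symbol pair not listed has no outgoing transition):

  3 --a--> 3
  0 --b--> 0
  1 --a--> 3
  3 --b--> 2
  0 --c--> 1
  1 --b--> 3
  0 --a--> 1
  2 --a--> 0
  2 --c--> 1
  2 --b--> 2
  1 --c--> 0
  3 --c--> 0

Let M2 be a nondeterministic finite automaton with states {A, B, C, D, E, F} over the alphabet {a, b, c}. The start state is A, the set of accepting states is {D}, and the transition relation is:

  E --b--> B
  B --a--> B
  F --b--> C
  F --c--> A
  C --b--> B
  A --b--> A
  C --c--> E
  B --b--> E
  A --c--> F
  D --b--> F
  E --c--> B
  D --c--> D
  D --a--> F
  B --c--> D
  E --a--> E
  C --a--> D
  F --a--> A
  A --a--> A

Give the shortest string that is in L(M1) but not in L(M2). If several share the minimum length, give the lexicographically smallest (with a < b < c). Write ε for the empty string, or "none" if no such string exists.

a

The string a is accepted by M1 but not by M2.
No shorter string lies in the difference, and a is the lexicographically first length-1 string in L(M1) \ L(M2).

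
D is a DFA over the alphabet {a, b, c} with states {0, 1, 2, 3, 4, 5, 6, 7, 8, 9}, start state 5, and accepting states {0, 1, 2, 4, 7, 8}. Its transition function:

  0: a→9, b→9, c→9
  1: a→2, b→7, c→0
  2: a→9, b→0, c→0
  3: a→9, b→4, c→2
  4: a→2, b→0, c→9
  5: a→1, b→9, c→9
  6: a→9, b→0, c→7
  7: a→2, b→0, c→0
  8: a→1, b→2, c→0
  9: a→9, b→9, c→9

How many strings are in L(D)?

11

The useful subgraph on states {0, 1, 2, 5, 7} is acyclic, so L(D) is finite; the longest accepting path visits 5 useful states, giving maximum string length 4.
Counting accepting paths from 5 by length: 1 of length 1, 3 of length 2, 5 of length 3, 2 of length 4. Total 11.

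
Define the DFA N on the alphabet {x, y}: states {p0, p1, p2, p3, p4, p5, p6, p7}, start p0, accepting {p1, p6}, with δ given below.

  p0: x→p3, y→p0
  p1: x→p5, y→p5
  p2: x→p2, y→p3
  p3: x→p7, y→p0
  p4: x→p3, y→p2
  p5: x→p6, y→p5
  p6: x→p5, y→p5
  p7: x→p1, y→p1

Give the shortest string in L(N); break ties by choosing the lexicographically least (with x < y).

A breadth-first search from p0 reaches an accepting state first via the path p0 → p3 → p7 → p1 on input xxx.
No string of length < 3 is accepted (BFS exhausts all shorter strings without reaching an accepting state), and xxx is the lexicographically least accepting string of length 3.

xxx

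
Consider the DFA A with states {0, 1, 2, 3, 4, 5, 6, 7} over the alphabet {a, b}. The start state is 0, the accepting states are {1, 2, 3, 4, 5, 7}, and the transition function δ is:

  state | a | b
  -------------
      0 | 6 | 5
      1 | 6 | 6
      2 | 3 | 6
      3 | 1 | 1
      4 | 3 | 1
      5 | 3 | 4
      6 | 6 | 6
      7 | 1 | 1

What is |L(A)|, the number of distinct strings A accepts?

9

The useful subgraph on states {0, 1, 3, 4, 5} is acyclic, so L(A) is finite; the longest accepting path visits 5 useful states, giving maximum string length 4.
Counting accepting paths from 0 by length: 1 of length 1, 2 of length 2, 4 of length 3, 2 of length 4. Total 9.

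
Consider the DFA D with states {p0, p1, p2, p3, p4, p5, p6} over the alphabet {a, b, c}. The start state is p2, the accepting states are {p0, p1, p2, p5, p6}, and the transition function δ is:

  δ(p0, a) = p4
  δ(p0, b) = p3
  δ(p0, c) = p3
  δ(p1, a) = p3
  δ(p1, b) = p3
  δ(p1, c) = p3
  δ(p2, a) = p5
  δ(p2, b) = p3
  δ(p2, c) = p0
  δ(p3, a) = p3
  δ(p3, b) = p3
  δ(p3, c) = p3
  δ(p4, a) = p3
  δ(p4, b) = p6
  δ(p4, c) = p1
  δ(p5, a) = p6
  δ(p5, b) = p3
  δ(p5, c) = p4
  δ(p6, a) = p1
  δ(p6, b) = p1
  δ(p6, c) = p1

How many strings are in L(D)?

The useful subgraph on states {p0, p1, p2, p4, p5, p6} is acyclic, so L(D) is finite; the longest accepting path visits 5 useful states, giving maximum string length 4.
Counting accepting paths from p2 by length: 1 of length 0, 2 of length 1, 1 of length 2, 7 of length 3, 6 of length 4. Total 17.

17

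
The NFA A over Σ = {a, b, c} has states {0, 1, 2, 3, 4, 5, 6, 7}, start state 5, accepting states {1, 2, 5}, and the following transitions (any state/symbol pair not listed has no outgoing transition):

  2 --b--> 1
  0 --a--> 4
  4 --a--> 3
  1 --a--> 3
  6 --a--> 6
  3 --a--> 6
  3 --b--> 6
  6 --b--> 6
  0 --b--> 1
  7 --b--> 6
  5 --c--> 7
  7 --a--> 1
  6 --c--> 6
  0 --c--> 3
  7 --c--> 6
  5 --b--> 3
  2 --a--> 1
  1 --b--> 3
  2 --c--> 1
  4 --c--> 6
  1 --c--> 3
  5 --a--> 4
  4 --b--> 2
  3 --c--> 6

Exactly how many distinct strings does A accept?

The useful subgraph on states {1, 2, 4, 5, 7} is acyclic, so L(A) is finite; the longest accepting path visits 4 useful states, giving maximum string length 3.
Counting accepting paths from 5 by length: 1 of length 0, 2 of length 2, 3 of length 3. Total 6.

6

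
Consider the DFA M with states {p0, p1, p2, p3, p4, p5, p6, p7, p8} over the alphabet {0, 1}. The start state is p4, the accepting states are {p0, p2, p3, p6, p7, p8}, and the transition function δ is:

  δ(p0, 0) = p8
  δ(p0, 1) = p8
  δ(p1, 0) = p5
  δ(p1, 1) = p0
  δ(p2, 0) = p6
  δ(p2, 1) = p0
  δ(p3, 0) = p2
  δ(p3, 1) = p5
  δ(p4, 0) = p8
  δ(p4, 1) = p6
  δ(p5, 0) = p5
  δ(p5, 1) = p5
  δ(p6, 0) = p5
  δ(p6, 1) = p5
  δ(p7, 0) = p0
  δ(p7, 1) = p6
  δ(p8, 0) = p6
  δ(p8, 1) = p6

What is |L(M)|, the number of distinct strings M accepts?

The useful subgraph on states {p4, p6, p8} is acyclic, so L(M) is finite; the longest accepting path visits 3 useful states, giving maximum string length 2.
Counting accepting paths from p4 by length: 2 of length 1, 2 of length 2. Total 4.

4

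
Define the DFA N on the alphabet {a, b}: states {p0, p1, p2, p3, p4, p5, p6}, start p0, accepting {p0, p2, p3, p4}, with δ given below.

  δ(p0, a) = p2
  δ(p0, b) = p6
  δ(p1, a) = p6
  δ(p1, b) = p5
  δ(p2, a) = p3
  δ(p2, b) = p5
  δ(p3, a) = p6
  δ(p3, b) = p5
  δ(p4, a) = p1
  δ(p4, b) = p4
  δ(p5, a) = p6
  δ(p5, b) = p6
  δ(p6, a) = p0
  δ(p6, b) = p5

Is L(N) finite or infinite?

State p0 is reachable from the start and can reach an accepting state, and it lies on the cycle p0 → p2 → p3 → p5 → p6 → p0.
Traversing that cycle any number of times yields accepted strings of unbounded length, so the language is infinite.

infinite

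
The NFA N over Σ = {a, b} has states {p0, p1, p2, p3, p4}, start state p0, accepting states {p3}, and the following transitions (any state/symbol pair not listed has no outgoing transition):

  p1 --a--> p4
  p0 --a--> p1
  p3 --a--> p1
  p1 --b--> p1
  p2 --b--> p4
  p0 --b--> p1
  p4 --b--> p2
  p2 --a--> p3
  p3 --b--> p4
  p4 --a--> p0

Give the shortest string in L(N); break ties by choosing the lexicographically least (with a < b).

aaba

A breadth-first search from p0 reaches an accepting state first via the path p0 → p1 → p4 → p2 → p3 on input aaba.
No string of length < 4 is accepted (BFS exhausts all shorter strings without reaching an accepting state), and aaba is the lexicographically least accepting string of length 4.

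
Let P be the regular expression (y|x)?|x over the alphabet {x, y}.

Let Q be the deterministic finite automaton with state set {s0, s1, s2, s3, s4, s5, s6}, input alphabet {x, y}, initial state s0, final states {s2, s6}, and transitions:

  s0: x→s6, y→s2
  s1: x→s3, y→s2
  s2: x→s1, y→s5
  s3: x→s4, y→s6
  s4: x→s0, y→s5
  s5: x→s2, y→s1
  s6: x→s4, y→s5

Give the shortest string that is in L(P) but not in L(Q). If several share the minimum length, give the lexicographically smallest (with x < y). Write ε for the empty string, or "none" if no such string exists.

ε

The empty string ε is accepted by P but not by Q.
Since ε is the unique shortest string, it is the required witness.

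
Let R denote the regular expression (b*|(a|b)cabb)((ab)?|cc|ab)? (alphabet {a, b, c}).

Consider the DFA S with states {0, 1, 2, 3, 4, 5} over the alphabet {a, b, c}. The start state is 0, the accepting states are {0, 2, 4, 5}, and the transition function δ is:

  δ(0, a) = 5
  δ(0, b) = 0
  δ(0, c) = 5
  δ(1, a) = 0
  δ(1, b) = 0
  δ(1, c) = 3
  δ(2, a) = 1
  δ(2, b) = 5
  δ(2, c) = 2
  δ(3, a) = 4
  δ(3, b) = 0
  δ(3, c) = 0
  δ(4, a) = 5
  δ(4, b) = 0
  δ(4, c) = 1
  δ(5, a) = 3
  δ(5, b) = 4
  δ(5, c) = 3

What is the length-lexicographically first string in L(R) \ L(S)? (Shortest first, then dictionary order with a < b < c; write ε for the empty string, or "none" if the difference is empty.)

The string cc is accepted by R but not by S.
No shorter string lies in the difference, and cc is the lexicographically first length-2 string in L(R) \ L(S).

cc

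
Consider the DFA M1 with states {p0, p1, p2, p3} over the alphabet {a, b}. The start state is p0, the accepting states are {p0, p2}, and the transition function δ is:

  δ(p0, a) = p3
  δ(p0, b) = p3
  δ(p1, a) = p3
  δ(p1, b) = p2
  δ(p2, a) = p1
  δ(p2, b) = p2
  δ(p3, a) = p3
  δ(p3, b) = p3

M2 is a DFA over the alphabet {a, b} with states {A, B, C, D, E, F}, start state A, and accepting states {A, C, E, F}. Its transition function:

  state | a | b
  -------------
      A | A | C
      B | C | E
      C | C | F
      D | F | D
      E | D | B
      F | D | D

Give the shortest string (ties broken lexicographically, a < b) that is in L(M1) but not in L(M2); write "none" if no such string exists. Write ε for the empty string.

Exploring the product automaton M1 × M2 from the start pair (p0, A), following both machines on each input symbol, reaches 5 state pairs: (p0, A), (p3, A), (p3, C), (p3, F), (p3, D).
M1 accepts in {p0, p2} and M2 accepts in {A, C, E, F}. The reachable pairs whose M1-component is accepting are (p0, A); in each of them the M2-component is accepting too, so the product for L(M1) \ L(M2) (M1-component accepting, M2-component rejecting) has no reachable accepting pair and the difference is empty.
So every string accepted by M1 is also accepted by M2: L(M1) \ L(M2) = ∅ and there is no such string.

none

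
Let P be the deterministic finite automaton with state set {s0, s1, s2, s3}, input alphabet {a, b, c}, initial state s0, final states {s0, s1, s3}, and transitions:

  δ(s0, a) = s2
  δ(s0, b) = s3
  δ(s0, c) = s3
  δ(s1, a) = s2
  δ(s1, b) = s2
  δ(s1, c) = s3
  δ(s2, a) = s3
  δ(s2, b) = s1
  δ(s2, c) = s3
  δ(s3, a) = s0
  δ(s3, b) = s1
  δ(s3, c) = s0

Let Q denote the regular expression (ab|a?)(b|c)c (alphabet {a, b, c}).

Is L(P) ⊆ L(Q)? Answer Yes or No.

The empty string ε is in L(P) but not in L(Q).
So L(P) ⊄ L(Q).

No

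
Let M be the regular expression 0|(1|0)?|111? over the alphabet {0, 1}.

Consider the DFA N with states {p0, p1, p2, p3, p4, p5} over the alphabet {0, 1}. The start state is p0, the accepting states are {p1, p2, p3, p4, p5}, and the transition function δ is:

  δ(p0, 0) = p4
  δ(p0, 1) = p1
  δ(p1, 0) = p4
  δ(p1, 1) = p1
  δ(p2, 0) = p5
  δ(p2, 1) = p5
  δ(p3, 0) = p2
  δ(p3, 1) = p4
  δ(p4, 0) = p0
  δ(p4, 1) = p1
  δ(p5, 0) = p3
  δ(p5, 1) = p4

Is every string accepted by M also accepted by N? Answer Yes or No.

The empty string ε is in L(M) but not in L(N).
So L(M) ⊄ L(N).

No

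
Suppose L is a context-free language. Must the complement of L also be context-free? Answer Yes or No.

CFLs are closed under union, so if they were also closed under complement they would be closed under intersection by De Morgan (L₁ ∩ L₂ is the complement of the union of the complements). But {aⁿbⁿcᵐ} ∩ {aᵐbⁿcⁿ} = {aⁿbⁿcⁿ} is not context-free although both operands are.

No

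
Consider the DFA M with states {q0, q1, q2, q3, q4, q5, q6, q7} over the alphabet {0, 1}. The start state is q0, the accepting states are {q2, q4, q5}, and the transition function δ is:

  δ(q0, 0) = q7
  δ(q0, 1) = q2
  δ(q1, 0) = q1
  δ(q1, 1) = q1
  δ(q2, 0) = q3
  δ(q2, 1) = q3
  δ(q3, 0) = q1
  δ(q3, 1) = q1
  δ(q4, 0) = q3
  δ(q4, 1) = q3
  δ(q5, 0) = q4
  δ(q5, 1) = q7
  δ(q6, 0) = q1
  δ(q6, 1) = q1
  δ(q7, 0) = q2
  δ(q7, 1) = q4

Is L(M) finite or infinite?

finite

The useful states (reachable from q0 and able to reach an accepting state) are {q0, q2, q4, q7}.
Restricted to these states the transition graph has no cycle, so every accepting path has bounded length and L is finite.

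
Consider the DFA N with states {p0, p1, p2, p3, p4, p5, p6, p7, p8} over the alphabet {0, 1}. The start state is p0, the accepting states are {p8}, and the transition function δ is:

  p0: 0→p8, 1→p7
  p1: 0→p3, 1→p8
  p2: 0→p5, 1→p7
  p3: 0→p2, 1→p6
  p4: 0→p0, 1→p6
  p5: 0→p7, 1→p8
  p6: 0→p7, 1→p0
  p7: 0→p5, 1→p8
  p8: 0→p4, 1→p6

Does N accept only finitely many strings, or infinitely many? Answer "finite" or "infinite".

State p0 is reachable from the start and can reach an accepting state, and it lies on the cycle p0 → p8 → p4 → p0.
Traversing that cycle any number of times yields accepted strings of unbounded length, so the language is infinite.

infinite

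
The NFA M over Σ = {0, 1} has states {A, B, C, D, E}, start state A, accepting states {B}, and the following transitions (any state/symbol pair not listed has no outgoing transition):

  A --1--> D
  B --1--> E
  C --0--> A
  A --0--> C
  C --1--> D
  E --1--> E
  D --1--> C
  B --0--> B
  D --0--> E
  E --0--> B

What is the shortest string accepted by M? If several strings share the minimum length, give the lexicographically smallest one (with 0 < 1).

100

A breadth-first search from A reaches an accepting state first via the path A → D → E → B on input 100.
No string of length < 3 is accepted (BFS exhausts all shorter strings without reaching an accepting state), and 100 is the lexicographically least accepting string of length 3.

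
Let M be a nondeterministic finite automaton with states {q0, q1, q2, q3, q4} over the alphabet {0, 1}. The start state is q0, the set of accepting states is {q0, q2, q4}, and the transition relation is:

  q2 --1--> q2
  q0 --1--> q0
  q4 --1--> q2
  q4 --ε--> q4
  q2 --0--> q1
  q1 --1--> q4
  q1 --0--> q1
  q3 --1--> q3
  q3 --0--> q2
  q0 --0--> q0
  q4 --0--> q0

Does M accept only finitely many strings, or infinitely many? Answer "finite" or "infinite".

infinite

State q0 is reachable from the start and can reach an accepting state, and it lies on the cycle q0 → q0.
Traversing that cycle any number of times yields accepted strings of unbounded length, so the language is infinite.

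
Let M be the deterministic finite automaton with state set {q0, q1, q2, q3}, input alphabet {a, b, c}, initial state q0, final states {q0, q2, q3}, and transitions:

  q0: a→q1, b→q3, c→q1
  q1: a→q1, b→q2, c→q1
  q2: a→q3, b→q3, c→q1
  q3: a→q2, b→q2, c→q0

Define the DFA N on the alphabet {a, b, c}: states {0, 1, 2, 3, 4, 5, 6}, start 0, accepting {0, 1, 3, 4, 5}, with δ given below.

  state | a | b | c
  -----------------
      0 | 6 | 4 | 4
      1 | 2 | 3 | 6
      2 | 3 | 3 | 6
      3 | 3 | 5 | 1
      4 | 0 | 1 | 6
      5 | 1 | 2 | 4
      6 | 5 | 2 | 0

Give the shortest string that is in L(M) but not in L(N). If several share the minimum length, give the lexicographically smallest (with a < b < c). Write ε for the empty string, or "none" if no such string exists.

The string ab is accepted by M but not by N.
No shorter string lies in the difference, and ab is the lexicographically first length-2 string in L(M) \ L(N).

ab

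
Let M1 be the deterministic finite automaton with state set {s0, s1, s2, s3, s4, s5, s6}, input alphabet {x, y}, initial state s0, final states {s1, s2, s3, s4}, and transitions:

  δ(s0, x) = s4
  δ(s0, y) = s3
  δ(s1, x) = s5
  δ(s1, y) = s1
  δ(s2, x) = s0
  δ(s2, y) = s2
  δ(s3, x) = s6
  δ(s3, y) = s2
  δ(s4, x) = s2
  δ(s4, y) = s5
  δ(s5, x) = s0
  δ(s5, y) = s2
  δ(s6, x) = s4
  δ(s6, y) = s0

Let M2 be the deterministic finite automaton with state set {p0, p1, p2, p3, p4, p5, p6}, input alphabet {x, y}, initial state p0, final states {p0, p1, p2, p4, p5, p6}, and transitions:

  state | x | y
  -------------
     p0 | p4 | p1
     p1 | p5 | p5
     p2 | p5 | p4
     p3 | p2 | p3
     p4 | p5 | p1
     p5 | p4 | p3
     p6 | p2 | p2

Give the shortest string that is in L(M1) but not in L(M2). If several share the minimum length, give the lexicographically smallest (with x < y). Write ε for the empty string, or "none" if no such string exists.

The string xxy is accepted by M1 but not by M2.
No shorter string lies in the difference, and xxy is the lexicographically first length-3 string in L(M1) \ L(M2).

xxy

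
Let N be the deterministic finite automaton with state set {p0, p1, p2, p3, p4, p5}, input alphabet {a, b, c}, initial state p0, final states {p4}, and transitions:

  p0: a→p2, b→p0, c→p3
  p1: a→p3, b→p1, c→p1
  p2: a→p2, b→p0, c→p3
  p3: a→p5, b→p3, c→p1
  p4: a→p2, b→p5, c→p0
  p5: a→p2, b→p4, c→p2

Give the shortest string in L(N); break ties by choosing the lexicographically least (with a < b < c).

A breadth-first search from p0 reaches an accepting state first via the path p0 → p3 → p5 → p4 on input cab.
No string of length < 3 is accepted (BFS exhausts all shorter strings without reaching an accepting state), and cab is the lexicographically least accepting string of length 3.

cab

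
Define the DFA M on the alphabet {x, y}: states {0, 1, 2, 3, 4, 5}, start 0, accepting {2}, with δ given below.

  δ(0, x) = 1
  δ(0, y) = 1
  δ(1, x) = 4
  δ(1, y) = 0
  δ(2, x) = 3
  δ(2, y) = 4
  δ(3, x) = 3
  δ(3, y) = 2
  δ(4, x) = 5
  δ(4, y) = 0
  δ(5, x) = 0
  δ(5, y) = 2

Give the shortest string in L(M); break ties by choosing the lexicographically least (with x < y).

A breadth-first search from 0 reaches an accepting state first via the path 0 → 1 → 4 → 5 → 2 on input xxxy.
No string of length < 4 is accepted (BFS exhausts all shorter strings without reaching an accepting state), and xxxy is the lexicographically least accepting string of length 4.

xxxy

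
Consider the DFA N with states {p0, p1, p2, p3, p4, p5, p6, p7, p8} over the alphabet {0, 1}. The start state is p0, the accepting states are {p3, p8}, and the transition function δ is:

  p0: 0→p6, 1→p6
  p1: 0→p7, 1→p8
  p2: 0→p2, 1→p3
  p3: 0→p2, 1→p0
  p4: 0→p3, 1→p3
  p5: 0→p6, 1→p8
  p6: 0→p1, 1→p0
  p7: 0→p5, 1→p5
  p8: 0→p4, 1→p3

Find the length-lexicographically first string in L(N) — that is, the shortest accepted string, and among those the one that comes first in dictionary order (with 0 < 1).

001

A breadth-first search from p0 reaches an accepting state first via the path p0 → p6 → p1 → p8 on input 001.
No string of length < 3 is accepted (BFS exhausts all shorter strings without reaching an accepting state), and 001 is the lexicographically least accepting string of length 3.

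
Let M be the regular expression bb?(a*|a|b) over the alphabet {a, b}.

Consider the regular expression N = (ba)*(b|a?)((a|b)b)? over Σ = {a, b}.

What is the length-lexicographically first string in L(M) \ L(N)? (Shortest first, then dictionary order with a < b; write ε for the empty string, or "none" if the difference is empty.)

bba

The string bba is accepted by M but not by N.
No shorter string lies in the difference, and bba is the lexicographically first length-3 string in L(M) \ L(N).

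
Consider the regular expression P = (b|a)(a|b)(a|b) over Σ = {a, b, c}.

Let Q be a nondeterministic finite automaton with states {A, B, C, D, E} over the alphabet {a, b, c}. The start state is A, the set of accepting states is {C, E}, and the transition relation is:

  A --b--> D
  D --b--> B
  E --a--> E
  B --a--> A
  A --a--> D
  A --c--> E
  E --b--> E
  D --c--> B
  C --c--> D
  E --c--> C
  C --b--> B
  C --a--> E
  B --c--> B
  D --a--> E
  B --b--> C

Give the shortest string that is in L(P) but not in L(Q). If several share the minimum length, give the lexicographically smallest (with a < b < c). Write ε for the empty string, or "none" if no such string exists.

The string aba is accepted by P but not by Q.
No shorter string lies in the difference, and aba is the lexicographically first length-3 string in L(P) \ L(Q).

aba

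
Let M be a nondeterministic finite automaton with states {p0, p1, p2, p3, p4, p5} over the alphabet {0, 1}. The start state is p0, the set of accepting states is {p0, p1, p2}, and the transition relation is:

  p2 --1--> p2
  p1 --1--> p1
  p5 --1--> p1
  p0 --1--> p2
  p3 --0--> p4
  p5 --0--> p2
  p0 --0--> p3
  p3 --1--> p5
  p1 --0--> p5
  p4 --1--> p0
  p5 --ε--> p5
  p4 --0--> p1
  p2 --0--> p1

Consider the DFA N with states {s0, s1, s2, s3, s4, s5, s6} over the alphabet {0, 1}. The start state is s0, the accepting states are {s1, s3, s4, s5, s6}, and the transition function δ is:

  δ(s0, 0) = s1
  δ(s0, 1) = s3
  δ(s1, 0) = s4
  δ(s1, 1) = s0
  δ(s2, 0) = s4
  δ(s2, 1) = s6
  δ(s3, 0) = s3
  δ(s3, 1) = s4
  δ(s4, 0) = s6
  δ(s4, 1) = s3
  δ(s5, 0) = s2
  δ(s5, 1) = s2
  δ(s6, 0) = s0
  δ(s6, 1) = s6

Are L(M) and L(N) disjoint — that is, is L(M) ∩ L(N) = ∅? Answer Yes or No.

The string 1 is accepted by both M and N.
Hence L(M) ∩ L(N) ≠ ∅.

No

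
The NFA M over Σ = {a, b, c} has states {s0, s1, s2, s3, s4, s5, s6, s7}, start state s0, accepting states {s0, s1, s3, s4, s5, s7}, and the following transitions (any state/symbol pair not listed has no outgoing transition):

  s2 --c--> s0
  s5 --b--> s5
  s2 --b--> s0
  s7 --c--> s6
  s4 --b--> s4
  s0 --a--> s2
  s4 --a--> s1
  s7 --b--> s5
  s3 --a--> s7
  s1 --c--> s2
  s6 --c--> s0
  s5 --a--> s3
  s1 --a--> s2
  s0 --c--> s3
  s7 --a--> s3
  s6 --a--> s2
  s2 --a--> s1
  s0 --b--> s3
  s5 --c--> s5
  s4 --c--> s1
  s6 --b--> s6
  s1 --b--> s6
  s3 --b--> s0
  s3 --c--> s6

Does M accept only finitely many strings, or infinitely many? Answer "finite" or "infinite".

State s0 is reachable from the start and can reach an accepting state, and it lies on the cycle s0 → s2 → s0.
Traversing that cycle any number of times yields accepted strings of unbounded length, so the language is infinite.

infinite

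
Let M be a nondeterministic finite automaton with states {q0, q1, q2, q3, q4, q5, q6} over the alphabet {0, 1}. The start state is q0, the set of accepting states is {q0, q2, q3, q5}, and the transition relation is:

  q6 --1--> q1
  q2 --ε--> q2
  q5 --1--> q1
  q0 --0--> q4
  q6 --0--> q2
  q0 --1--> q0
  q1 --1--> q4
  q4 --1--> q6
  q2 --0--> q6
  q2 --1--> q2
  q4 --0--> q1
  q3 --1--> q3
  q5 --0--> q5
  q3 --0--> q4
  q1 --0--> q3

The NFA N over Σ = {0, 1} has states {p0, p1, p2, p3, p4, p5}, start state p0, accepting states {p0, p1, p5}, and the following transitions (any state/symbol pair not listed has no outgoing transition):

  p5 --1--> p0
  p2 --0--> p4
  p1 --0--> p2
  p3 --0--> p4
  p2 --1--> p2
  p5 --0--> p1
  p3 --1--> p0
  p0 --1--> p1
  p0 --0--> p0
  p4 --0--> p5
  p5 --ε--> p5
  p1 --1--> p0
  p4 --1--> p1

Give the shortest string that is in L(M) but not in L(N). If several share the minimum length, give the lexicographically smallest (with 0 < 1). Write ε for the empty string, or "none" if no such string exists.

010

The string 010 is accepted by M but not by N.
No shorter string lies in the difference, and 010 is the lexicographically first length-3 string in L(M) \ L(N).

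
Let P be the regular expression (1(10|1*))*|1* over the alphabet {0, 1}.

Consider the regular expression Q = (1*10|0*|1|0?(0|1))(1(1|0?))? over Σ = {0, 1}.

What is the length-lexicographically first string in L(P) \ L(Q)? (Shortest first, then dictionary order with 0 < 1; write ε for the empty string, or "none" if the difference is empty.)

1111

The string 1111 is accepted by P but not by Q.
No shorter string lies in the difference, and 1111 is the lexicographically first length-4 string in L(P) \ L(Q).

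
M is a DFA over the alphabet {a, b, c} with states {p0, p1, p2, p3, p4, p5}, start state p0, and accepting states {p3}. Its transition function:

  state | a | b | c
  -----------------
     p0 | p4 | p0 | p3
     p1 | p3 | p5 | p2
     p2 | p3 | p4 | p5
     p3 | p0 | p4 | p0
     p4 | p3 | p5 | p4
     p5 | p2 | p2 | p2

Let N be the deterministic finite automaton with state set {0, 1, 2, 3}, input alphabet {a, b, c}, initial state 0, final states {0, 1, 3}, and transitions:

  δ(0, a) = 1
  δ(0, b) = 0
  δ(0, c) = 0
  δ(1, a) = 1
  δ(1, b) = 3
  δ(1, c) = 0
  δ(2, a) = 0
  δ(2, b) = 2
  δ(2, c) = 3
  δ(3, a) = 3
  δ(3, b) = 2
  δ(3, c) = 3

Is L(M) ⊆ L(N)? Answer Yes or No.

Exploring the product automaton M × N from the start pair (p0, 0), following both machines on each input symbol, reaches 18 state pairs: (p0, 0), (p4, 1), (p3, 0), (p3, 1), (p5, 3), (p4, 0), (p0, 1), (p4, 3), (p2, 3), (p2, 2), (p5, 0), (p0, 3), (p3, 3), (p5, 2), (p4, 2), (p2, 1), (p2, 0), (p0, 2).
M accepts in {p3} and N accepts in {0, 1, 3}. The reachable pairs whose M-component is accepting are (p3, 0), (p3, 1), (p3, 3); in each of them the N-component is accepting too, so the product for L(M) \ L(N) (M-component accepting, N-component rejecting) has no reachable accepting pair and the difference is empty.
Hence every string in L(M) is also in L(N).

Yes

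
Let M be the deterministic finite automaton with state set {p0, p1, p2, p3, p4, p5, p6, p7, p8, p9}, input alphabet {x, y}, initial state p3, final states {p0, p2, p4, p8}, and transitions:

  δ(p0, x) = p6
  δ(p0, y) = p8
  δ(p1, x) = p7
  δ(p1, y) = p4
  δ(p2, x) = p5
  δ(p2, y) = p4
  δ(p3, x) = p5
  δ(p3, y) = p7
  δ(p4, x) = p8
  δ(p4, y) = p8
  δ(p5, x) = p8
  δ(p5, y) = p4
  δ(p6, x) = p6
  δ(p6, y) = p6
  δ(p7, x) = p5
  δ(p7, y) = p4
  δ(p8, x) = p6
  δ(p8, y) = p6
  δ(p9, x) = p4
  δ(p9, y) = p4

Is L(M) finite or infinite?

finite

The useful states (reachable from p3 and able to reach an accepting state) are {p3, p4, p5, p7, p8}.
Restricted to these states the transition graph has no cycle, so every accepting path has bounded length and L is finite.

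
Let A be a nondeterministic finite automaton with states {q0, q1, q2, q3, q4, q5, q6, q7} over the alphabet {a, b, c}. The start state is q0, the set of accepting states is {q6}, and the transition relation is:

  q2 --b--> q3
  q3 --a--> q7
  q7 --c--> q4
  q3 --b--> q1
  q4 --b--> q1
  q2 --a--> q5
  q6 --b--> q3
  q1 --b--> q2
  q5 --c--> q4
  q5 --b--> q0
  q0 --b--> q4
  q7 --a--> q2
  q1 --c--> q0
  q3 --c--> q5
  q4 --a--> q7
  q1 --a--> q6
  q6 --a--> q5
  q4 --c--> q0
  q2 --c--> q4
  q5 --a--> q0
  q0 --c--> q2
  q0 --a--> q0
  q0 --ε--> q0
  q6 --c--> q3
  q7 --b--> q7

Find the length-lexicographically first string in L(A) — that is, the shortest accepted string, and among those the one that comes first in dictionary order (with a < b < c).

A breadth-first search from q0 reaches an accepting state first via the path q0 → q4 → q1 → q6 on input bba.
No string of length < 3 is accepted (BFS exhausts all shorter strings without reaching an accepting state), and bba is the lexicographically least accepting string of length 3.

bba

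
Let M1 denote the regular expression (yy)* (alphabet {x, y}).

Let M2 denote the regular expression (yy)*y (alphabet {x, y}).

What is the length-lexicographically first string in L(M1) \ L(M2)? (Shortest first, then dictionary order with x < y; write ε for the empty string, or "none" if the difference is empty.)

ε

The empty string ε is accepted by M1 but not by M2.
Since ε is the unique shortest string, it is the required witness.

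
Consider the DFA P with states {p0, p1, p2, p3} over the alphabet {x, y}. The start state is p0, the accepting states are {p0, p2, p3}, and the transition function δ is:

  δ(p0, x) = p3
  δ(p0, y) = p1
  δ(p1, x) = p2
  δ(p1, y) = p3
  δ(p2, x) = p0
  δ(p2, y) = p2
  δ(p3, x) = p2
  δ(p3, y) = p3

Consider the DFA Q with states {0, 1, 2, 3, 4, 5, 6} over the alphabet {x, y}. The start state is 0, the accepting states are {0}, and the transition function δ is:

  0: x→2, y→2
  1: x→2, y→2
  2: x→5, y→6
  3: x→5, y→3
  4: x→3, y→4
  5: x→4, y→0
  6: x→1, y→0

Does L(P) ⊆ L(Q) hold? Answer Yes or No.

No

The string x is in L(P) but not in L(Q).
So L(P) ⊄ L(Q).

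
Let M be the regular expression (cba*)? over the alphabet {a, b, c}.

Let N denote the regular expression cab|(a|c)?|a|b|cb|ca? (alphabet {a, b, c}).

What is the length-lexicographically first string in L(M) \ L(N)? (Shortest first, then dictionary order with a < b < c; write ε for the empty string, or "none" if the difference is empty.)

The string cba is accepted by M but not by N.
No shorter string lies in the difference, and cba is the lexicographically first length-3 string in L(M) \ L(N).

cba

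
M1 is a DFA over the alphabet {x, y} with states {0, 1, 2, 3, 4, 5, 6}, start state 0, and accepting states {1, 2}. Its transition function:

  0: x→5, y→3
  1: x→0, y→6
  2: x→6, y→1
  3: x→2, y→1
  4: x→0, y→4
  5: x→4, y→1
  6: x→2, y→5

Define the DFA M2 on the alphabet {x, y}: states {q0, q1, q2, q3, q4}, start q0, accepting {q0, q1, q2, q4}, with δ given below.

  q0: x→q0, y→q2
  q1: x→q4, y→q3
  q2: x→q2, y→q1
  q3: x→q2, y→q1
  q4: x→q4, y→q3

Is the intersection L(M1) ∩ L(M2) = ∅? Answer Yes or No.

The string xy is accepted by both M1 and M2.
Hence L(M1) ∩ L(M2) ≠ ∅.

No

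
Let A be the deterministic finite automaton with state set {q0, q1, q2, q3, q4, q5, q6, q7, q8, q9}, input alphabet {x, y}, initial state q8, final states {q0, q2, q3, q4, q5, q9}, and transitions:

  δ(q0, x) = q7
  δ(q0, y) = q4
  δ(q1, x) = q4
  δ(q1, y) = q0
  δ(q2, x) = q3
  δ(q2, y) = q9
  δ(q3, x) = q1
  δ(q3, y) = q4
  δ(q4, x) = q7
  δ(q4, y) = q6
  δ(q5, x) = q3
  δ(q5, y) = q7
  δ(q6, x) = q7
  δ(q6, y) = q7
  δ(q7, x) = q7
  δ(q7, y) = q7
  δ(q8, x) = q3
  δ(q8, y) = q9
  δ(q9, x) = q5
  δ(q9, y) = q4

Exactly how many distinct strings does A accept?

13

The useful subgraph on states {q0, q1, q3, q4, q5, q8, q9} is acyclic, so L(A) is finite; the longest accepting path visits 7 useful states, giving maximum string length 6.
Counting accepting paths from q8 by length: 2 of length 1, 3 of length 2, 3 of length 3, 2 of length 4, 2 of length 5, 1 of length 6. Total 13.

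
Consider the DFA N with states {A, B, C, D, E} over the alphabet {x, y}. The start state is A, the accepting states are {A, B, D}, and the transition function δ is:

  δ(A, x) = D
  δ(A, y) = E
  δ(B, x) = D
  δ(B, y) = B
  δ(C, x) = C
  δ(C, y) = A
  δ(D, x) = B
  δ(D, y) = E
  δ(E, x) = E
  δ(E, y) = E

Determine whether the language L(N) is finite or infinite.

State B is reachable from the start and can reach an accepting state, and it lies on the cycle B → B.
Traversing that cycle any number of times yields accepted strings of unbounded length, so the language is infinite.

infinite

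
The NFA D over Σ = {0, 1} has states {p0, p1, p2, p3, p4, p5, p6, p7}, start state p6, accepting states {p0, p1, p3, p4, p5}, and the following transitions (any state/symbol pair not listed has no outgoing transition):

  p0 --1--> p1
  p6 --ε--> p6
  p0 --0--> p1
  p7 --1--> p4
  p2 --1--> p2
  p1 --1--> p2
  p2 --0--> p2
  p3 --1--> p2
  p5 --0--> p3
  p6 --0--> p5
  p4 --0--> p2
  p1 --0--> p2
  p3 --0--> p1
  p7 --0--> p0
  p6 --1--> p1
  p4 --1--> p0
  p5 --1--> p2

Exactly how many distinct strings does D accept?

4

The useful subgraph on states {p1, p3, p5, p6} is acyclic, so L(D) is finite; the longest accepting path visits 4 useful states, giving maximum string length 3.
Counting accepting paths from p6 by length: 2 of length 1, 1 of length 2, 1 of length 3. Total 4.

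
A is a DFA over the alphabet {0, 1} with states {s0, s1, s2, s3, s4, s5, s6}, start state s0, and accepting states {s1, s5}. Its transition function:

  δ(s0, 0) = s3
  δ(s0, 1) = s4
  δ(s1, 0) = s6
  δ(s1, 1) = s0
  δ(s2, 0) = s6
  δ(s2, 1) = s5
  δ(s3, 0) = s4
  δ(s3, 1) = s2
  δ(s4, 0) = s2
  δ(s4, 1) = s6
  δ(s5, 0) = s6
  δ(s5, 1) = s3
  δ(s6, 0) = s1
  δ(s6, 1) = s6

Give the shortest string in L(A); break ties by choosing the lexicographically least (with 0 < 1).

011

A breadth-first search from s0 reaches an accepting state first via the path s0 → s3 → s2 → s5 on input 011.
No string of length < 3 is accepted (BFS exhausts all shorter strings without reaching an accepting state), and 011 is the lexicographically least accepting string of length 3.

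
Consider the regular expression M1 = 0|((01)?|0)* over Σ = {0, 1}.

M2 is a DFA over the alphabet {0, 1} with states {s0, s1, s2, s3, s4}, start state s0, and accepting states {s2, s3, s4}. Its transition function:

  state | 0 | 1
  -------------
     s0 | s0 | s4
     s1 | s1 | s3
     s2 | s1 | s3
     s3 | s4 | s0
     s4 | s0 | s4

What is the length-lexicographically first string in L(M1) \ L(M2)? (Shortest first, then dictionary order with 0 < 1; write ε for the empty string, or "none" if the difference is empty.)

ε

The empty string ε is accepted by M1 but not by M2.
Since ε is the unique shortest string, it is the required witness.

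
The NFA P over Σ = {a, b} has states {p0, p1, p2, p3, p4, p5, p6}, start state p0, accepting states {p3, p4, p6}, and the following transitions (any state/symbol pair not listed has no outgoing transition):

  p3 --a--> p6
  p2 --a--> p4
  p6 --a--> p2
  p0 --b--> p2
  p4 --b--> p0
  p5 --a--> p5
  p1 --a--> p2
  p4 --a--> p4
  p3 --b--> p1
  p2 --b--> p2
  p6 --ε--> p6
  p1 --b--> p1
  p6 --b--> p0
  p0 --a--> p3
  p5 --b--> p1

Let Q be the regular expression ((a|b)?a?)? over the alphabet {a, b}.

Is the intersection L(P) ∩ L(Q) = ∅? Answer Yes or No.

No

The string a is accepted by both P and Q.
Hence L(P) ∩ L(Q) ≠ ∅.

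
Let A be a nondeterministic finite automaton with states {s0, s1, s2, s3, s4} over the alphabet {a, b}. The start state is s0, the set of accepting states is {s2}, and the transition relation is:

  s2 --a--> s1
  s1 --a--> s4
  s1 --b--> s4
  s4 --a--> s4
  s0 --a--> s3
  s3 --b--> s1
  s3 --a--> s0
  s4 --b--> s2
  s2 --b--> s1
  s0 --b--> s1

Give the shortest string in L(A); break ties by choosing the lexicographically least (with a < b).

bab

A breadth-first search from s0 reaches an accepting state first via the path s0 → s1 → s4 → s2 on input bab.
No string of length < 3 is accepted (BFS exhausts all shorter strings without reaching an accepting state), and bab is the lexicographically least accepting string of length 3.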